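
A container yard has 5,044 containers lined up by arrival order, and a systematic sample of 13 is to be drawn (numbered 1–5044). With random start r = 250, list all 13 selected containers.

k = N/n = 5044/13 = 388
container 1: 250
container 2: 250 + 388 = 638
container 3: 638 + 388 = 1026
container 4: 1026 + 388 = 1414
container 5: 1414 + 388 = 1802
container 6: 1802 + 388 = 2190
container 7: 2190 + 388 = 2578
container 8: 2578 + 388 = 2966
container 9: 2966 + 388 = 3354
container 10: 3354 + 388 = 3742
container 11: 3742 + 388 = 4130
container 12: 4130 + 388 = 4518
container 13: 4518 + 388 = 4906

250, 638, 1026, 1414, 1802, 2190, 2578, 2966, 3354, 3742, 4130, 4518, 4906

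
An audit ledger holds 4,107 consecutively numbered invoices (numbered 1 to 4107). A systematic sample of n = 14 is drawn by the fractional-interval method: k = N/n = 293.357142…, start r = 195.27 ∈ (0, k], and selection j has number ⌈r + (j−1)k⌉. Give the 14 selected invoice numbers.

196, 489, 782, 1076, 1369, 1663, 1956, 2249, 2543, 2836, 3129, 3423, 3716, 4009

j=1: r + 0k = 195.27 → ⌈·⌉ = 196
j=2: r + 1k = 488.627142… → ⌈·⌉ = 489
j=3: r + 2k = 781.984285… → ⌈·⌉ = 782
j=4: r + 3k = 1075.341428… → ⌈·⌉ = 1076
j=5: r + 4k = 1368.698571… → ⌈·⌉ = 1369
j=6: r + 5k = 1662.055714… → ⌈·⌉ = 1663
j=7: r + 6k = 1955.412857… → ⌈·⌉ = 1956
j=8: r + 7k = 2248.77 → ⌈·⌉ = 2249
j=9: r + 8k = 2542.127142… → ⌈·⌉ = 2543
j=10: r + 9k = 2835.484285… → ⌈·⌉ = 2836
j=11: r + 10k = 3128.841428… → ⌈·⌉ = 3129
j=12: r + 11k = 3422.198571… → ⌈·⌉ = 3423
j=13: r + 12k = 3715.555714… → ⌈·⌉ = 3716
j=14: r + 13k = 4008.912857… → ⌈·⌉ = 4009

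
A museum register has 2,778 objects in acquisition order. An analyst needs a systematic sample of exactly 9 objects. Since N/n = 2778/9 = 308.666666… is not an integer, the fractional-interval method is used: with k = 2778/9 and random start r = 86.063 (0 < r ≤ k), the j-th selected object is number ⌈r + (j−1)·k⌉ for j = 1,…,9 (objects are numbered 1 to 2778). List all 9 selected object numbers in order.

87, 395, 704, 1013, 1321, 1630, 1939, 2247, 2556

j=1: r + 0k = 86.063 → ⌈·⌉ = 87
j=2: r + 1k = 394.729666… → ⌈·⌉ = 395
j=3: r + 2k = 703.396333… → ⌈·⌉ = 704
j=4: r + 3k = 1012.063 → ⌈·⌉ = 1013
j=5: r + 4k = 1320.729666… → ⌈·⌉ = 1321
j=6: r + 5k = 1629.396333… → ⌈·⌉ = 1630
j=7: r + 6k = 1938.063 → ⌈·⌉ = 1939
j=8: r + 7k = 2246.729666… → ⌈·⌉ = 2247
j=9: r + 8k = 2555.396333… → ⌈·⌉ = 2556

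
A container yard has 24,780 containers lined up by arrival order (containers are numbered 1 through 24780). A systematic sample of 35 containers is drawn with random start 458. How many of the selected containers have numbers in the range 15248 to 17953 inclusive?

k = 24780/35 = 708
First selection ≥ 15248: 458 + ⌈(15248−458)/708⌉·708 = 458 + 21×708 = 15326
Last selection ≤ 17953: 458 + ⌊(17953−458)/708⌋·708 = 458 + 24×708 = 17450
Count = 24 − 21 + 1 = 4

4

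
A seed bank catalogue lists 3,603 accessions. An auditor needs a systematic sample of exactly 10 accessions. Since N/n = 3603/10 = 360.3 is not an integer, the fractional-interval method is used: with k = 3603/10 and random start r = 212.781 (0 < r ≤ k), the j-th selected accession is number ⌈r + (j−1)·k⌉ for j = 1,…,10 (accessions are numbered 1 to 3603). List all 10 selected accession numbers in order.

j=1: r + 0k = 212.781 → ⌈·⌉ = 213
j=2: r + 1k = 573.081 → ⌈·⌉ = 574
j=3: r + 2k = 933.381 → ⌈·⌉ = 934
j=4: r + 3k = 1293.681 → ⌈·⌉ = 1294
j=5: r + 4k = 1653.981 → ⌈·⌉ = 1654
j=6: r + 5k = 2014.281 → ⌈·⌉ = 2015
j=7: r + 6k = 2374.581 → ⌈·⌉ = 2375
j=8: r + 7k = 2734.881 → ⌈·⌉ = 2735
j=9: r + 8k = 3095.181 → ⌈·⌉ = 3096
j=10: r + 9k = 3455.481 → ⌈·⌉ = 3456

213, 574, 934, 1294, 1654, 2015, 2375, 2735, 3096, 3456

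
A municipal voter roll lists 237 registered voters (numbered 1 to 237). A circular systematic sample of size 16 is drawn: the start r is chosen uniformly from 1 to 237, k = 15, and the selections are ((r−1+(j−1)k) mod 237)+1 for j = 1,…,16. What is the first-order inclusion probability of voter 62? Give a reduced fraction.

For each position j, as r ranges over 1…237 the j-th selection hits every voter exactly once, so voter 62 is selected for exactly 16 of the 237 starts.
Inclusion probability = 16/237.

16/237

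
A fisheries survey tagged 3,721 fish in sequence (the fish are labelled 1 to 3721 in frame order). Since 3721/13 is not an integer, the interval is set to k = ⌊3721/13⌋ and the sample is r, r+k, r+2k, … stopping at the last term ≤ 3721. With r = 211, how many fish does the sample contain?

13

k = ⌊3721/13⌋ = 286
Achieved size = ⌊(3721 − 211)/286⌋ + 1 = ⌊3510/286⌋ + 1 = 12 + 1 = 13
(last selection: 211 + 12×286 = 3643 ≤ 3721; next would be 3929 > 3721)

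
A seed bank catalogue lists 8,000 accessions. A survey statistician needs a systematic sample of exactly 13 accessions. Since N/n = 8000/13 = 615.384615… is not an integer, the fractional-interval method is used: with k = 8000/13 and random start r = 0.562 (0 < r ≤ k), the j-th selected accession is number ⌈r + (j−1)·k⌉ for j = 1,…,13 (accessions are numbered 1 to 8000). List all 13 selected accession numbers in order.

1, 616, 1232, 1847, 2463, 3078, 3693, 4309, 4924, 5540, 6155, 6770, 7386

j=1: r + 0k = 0.562 → ⌈·⌉ = 1
j=2: r + 1k = 615.946615… → ⌈·⌉ = 616
j=3: r + 2k = 1231.331230… → ⌈·⌉ = 1232
j=4: r + 3k = 1846.715846… → ⌈·⌉ = 1847
j=5: r + 4k = 2462.100461… → ⌈·⌉ = 2463
j=6: r + 5k = 3077.485076… → ⌈·⌉ = 3078
j=7: r + 6k = 3692.869692… → ⌈·⌉ = 3693
j=8: r + 7k = 4308.254307… → ⌈·⌉ = 4309
j=9: r + 8k = 4923.638923… → ⌈·⌉ = 4924
j=10: r + 9k = 5539.023538… → ⌈·⌉ = 5540
j=11: r + 10k = 6154.408153… → ⌈·⌉ = 6155
j=12: r + 11k = 6769.792769… → ⌈·⌉ = 6770
j=13: r + 12k = 7385.177384… → ⌈·⌉ = 7386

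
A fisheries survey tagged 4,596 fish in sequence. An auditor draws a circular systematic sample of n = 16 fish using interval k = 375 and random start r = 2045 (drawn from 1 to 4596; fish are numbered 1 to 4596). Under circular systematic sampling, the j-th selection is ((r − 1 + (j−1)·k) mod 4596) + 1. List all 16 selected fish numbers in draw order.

2045, 2420, 2795, 3170, 3545, 3920, 4295, 74, 449, 824, 1199, 1574, 1949, 2324, 2699, 3074

Selection 1: 2045
Selection 2: 2045 + 375 = 2420
Selection 3: 2420 + 375 = 2795
Selection 4: 2795 + 375 = 3170
Selection 5: 3170 + 375 = 3545
Selection 6: 3545 + 375 = 3920
Selection 7: 3920 + 375 = 4295
Selection 8: 4295 + 375 = 4670 → 4670 − 4596 = 74
Selection 9: 74 + 375 = 449
Selection 10: 449 + 375 = 824
Selection 11: 824 + 375 = 1199
Selection 12: 1199 + 375 = 1574
Selection 13: 1574 + 375 = 1949
Selection 14: 1949 + 375 = 2324
Selection 15: 2324 + 375 = 2699
Selection 16: 2699 + 375 = 3074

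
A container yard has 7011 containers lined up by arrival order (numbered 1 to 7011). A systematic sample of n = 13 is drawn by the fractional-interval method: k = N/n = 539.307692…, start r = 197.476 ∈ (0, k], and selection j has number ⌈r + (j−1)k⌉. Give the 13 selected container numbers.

j=1: r + 0k = 197.476 → ⌈·⌉ = 198
j=2: r + 1k = 736.783692… → ⌈·⌉ = 737
j=3: r + 2k = 1276.091384… → ⌈·⌉ = 1277
j=4: r + 3k = 1815.399076… → ⌈·⌉ = 1816
j=5: r + 4k = 2354.706769… → ⌈·⌉ = 2355
j=6: r + 5k = 2894.014461… → ⌈·⌉ = 2895
j=7: r + 6k = 3433.322153… → ⌈·⌉ = 3434
j=8: r + 7k = 3972.629846… → ⌈·⌉ = 3973
j=9: r + 8k = 4511.937538… → ⌈·⌉ = 4512
j=10: r + 9k = 5051.245230… → ⌈·⌉ = 5052
j=11: r + 10k = 5590.552923… → ⌈·⌉ = 5591
j=12: r + 11k = 6129.860615… → ⌈·⌉ = 6130
j=13: r + 12k = 6669.168307… → ⌈·⌉ = 6670

198, 737, 1277, 1816, 2355, 2895, 3434, 3973, 4512, 5052, 5591, 6130, 6670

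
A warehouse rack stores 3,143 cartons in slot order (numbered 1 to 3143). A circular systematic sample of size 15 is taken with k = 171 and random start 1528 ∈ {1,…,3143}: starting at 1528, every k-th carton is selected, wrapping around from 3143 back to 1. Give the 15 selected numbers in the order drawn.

1528, 1699, 1870, 2041, 2212, 2383, 2554, 2725, 2896, 3067, 95, 266, 437, 608, 779

Selection 1: 1528
Selection 2: 1528 + 171 = 1699
Selection 3: 1699 + 171 = 1870
Selection 4: 1870 + 171 = 2041
Selection 5: 2041 + 171 = 2212
Selection 6: 2212 + 171 = 2383
Selection 7: 2383 + 171 = 2554
Selection 8: 2554 + 171 = 2725
Selection 9: 2725 + 171 = 2896
Selection 10: 2896 + 171 = 3067
Selection 11: 3067 + 171 = 3238 → 3238 − 3143 = 95
Selection 12: 95 + 171 = 266
Selection 13: 266 + 171 = 437
Selection 14: 437 + 171 = 608
Selection 15: 608 + 171 = 779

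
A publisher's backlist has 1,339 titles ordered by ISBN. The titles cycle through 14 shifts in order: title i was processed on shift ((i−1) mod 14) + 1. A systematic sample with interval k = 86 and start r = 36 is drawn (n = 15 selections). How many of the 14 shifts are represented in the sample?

7

Consecutive selections differ by k = 86, so their shift numbers differ by 86 mod 14 = 2.
gcd(86, 14) = 2, so the sample visits 14/2 = 7 distinct residues mod 14.
Start 36 is shift 8; the shifts hit are 2, 4, 6, 8, 10, 12, 14.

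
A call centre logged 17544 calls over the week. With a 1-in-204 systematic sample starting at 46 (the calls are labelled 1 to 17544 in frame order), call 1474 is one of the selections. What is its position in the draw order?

8

k = 204
position = (1474 − 46)/204 + 1 = 1428/204 + 1 = 7 + 1 = 8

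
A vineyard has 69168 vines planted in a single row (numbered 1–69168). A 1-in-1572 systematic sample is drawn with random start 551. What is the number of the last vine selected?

k = 1572
44th selection = r + (44−1)·k = 551 + 43×1572 = 551 + 67596 = 68147

68147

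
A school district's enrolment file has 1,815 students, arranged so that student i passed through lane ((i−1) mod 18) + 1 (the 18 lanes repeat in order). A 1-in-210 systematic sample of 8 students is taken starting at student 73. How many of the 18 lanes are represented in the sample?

3

Consecutive selections differ by k = 210, so their lane numbers differ by 210 mod 18 = 12.
gcd(210, 18) = 6, so the sample visits 18/6 = 3 distinct residues mod 18.
Start 73 is lane 1; the lanes hit are 1, 7, 13.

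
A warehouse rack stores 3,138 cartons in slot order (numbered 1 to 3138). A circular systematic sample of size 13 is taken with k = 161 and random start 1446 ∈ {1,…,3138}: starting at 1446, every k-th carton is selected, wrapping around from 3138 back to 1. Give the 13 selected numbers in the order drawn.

Selection 1: 1446
Selection 2: 1446 + 161 = 1607
Selection 3: 1607 + 161 = 1768
Selection 4: 1768 + 161 = 1929
Selection 5: 1929 + 161 = 2090
Selection 6: 2090 + 161 = 2251
Selection 7: 2251 + 161 = 2412
Selection 8: 2412 + 161 = 2573
Selection 9: 2573 + 161 = 2734
Selection 10: 2734 + 161 = 2895
Selection 11: 2895 + 161 = 3056
Selection 12: 3056 + 161 = 3217 → 3217 − 3138 = 79
Selection 13: 79 + 161 = 240

1446, 1607, 1768, 1929, 2090, 2251, 2412, 2573, 2734, 2895, 3056, 79, 240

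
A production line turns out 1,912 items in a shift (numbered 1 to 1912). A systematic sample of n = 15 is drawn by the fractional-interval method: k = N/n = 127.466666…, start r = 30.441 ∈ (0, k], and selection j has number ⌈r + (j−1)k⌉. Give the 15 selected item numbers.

j=1: r + 0k = 30.441 → ⌈·⌉ = 31
j=2: r + 1k = 157.907666… → ⌈·⌉ = 158
j=3: r + 2k = 285.374333… → ⌈·⌉ = 286
j=4: r + 3k = 412.841 → ⌈·⌉ = 413
j=5: r + 4k = 540.307666… → ⌈·⌉ = 541
j=6: r + 5k = 667.774333… → ⌈·⌉ = 668
j=7: r + 6k = 795.241 → ⌈·⌉ = 796
j=8: r + 7k = 922.707666… → ⌈·⌉ = 923
j=9: r + 8k = 1050.174333… → ⌈·⌉ = 1051
j=10: r + 9k = 1177.641 → ⌈·⌉ = 1178
j=11: r + 10k = 1305.107666… → ⌈·⌉ = 1306
j=12: r + 11k = 1432.574333… → ⌈·⌉ = 1433
j=13: r + 12k = 1560.041 → ⌈·⌉ = 1561
j=14: r + 13k = 1687.507666… → ⌈·⌉ = 1688
j=15: r + 14k = 1814.974333… → ⌈·⌉ = 1815

31, 158, 286, 413, 541, 668, 796, 923, 1051, 1178, 1306, 1433, 1561, 1688, 1815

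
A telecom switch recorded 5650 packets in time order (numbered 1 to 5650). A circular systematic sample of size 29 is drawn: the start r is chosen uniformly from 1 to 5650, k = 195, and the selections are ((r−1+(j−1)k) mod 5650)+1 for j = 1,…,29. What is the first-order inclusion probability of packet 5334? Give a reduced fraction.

29/5650

For each position j, as r ranges over 1…5650 the j-th selection hits every packet exactly once, so packet 5334 is selected for exactly 29 of the 5650 starts.
Inclusion probability = 29/5650.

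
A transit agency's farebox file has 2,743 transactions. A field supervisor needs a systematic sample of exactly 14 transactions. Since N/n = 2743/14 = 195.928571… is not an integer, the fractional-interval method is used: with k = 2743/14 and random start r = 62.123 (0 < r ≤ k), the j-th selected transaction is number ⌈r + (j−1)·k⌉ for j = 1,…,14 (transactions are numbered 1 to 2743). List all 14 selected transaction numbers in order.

63, 259, 454, 650, 846, 1042, 1238, 1434, 1630, 1826, 2022, 2218, 2414, 2610

j=1: r + 0k = 62.123 → ⌈·⌉ = 63
j=2: r + 1k = 258.051571… → ⌈·⌉ = 259
j=3: r + 2k = 453.980142… → ⌈·⌉ = 454
j=4: r + 3k = 649.908714… → ⌈·⌉ = 650
j=5: r + 4k = 845.837285… → ⌈·⌉ = 846
j=6: r + 5k = 1041.765857… → ⌈·⌉ = 1042
j=7: r + 6k = 1237.694428… → ⌈·⌉ = 1238
j=8: r + 7k = 1433.623 → ⌈·⌉ = 1434
j=9: r + 8k = 1629.551571… → ⌈·⌉ = 1630
j=10: r + 9k = 1825.480142… → ⌈·⌉ = 1826
j=11: r + 10k = 2021.408714… → ⌈·⌉ = 2022
j=12: r + 11k = 2217.337285… → ⌈·⌉ = 2218
j=13: r + 12k = 2413.265857… → ⌈·⌉ = 2414
j=14: r + 13k = 2609.194428… → ⌈·⌉ = 2610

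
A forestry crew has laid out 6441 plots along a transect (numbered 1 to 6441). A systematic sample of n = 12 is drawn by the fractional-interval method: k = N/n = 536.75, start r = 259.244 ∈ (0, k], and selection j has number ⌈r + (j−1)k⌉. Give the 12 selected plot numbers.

j=1: r + 0k = 259.244 → ⌈·⌉ = 260
j=2: r + 1k = 795.994 → ⌈·⌉ = 796
j=3: r + 2k = 1332.744 → ⌈·⌉ = 1333
j=4: r + 3k = 1869.494 → ⌈·⌉ = 1870
j=5: r + 4k = 2406.244 → ⌈·⌉ = 2407
j=6: r + 5k = 2942.994 → ⌈·⌉ = 2943
j=7: r + 6k = 3479.744 → ⌈·⌉ = 3480
j=8: r + 7k = 4016.494 → ⌈·⌉ = 4017
j=9: r + 8k = 4553.244 → ⌈·⌉ = 4554
j=10: r + 9k = 5089.994 → ⌈·⌉ = 5090
j=11: r + 10k = 5626.744 → ⌈·⌉ = 5627
j=12: r + 11k = 6163.494 → ⌈·⌉ = 6164

260, 796, 1333, 1870, 2407, 2943, 3480, 4017, 4554, 5090, 5627, 6164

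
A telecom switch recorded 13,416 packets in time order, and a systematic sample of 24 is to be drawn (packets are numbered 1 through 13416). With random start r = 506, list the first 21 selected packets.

k = N/n = 13416/24 = 559
packet 1: 506
packet 2: 506 + 559 = 1065
packet 3: 1065 + 559 = 1624
packet 4: 1624 + 559 = 2183
packet 5: 2183 + 559 = 2742
packet 6: 2742 + 559 = 3301
packet 7: 3301 + 559 = 3860
packet 8: 3860 + 559 = 4419
packet 9: 4419 + 559 = 4978
packet 10: 4978 + 559 = 5537
packet 11: 5537 + 559 = 6096
packet 12: 6096 + 559 = 6655
packet 13: 6655 + 559 = 7214
packet 14: 7214 + 559 = 7773
packet 15: 7773 + 559 = 8332
packet 16: 8332 + 559 = 8891
packet 17: 8891 + 559 = 9450
packet 18: 9450 + 559 = 10009
packet 19: 10009 + 559 = 10568
packet 20: 10568 + 559 = 11127
packet 21: 11127 + 559 = 11686

506, 1065, 1624, 2183, 2742, 3301, 3860, 4419, 4978, 5537, 6096, 6655, 7214, 7773, 8332, 8891, 9450, 10009, 10568, 11127, 11686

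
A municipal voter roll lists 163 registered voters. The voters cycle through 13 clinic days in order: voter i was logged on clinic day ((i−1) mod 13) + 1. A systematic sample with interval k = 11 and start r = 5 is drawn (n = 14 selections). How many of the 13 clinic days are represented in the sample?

Consecutive selections differ by k = 11, so their clinic day numbers differ by 11 mod 13 = 11.
gcd(11, 13) = 1, so the sample visits 13/1 = 13 distinct residues mod 13.
Start 5 is clinic day 5; the clinic days hit are 1, 2, 3, 4, 5, 6, 7, 8, 9, 10, 11, 12, 13.

13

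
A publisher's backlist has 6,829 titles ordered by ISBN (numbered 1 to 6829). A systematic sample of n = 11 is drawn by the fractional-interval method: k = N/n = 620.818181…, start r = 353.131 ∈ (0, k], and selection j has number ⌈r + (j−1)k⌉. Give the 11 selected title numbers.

354, 974, 1595, 2216, 2837, 3458, 4079, 4699, 5320, 5941, 6562

j=1: r + 0k = 353.131 → ⌈·⌉ = 354
j=2: r + 1k = 973.949181… → ⌈·⌉ = 974
j=3: r + 2k = 1594.767363… → ⌈·⌉ = 1595
j=4: r + 3k = 2215.585545… → ⌈·⌉ = 2216
j=5: r + 4k = 2836.403727… → ⌈·⌉ = 2837
j=6: r + 5k = 3457.221909… → ⌈·⌉ = 3458
j=7: r + 6k = 4078.040090… → ⌈·⌉ = 4079
j=8: r + 7k = 4698.858272… → ⌈·⌉ = 4699
j=9: r + 8k = 5319.676454… → ⌈·⌉ = 5320
j=10: r + 9k = 5940.494636… → ⌈·⌉ = 5941
j=11: r + 10k = 6561.312818… → ⌈·⌉ = 6562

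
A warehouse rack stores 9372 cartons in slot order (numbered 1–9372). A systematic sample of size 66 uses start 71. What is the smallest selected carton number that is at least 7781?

k = 9372/66 = 142
Steps past start: ⌈(7781 − 71)/142⌉ = ⌈7710/142⌉ = 55
Selected carton: 71 + 55×142 = 7881

7881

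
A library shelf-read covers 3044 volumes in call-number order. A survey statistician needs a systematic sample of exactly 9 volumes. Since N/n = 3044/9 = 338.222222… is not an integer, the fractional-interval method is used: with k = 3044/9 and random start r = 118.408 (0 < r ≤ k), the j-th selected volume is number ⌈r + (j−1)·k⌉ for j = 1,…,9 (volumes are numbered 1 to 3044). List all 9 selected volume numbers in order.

j=1: r + 0k = 118.408 → ⌈·⌉ = 119
j=2: r + 1k = 456.630222… → ⌈·⌉ = 457
j=3: r + 2k = 794.852444… → ⌈·⌉ = 795
j=4: r + 3k = 1133.074666… → ⌈·⌉ = 1134
j=5: r + 4k = 1471.296888… → ⌈·⌉ = 1472
j=6: r + 5k = 1809.519111… → ⌈·⌉ = 1810
j=7: r + 6k = 2147.741333… → ⌈·⌉ = 2148
j=8: r + 7k = 2485.963555… → ⌈·⌉ = 2486
j=9: r + 8k = 2824.185777… → ⌈·⌉ = 2825

119, 457, 795, 1134, 1472, 1810, 2148, 2486, 2825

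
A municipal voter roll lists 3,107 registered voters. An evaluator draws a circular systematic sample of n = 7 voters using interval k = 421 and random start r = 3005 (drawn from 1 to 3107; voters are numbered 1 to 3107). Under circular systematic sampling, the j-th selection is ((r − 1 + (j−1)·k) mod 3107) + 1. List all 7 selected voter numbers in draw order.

3005, 319, 740, 1161, 1582, 2003, 2424

Selection 1: 3005
Selection 2: 3005 + 421 = 3426 → 3426 − 3107 = 319
Selection 3: 319 + 421 = 740
Selection 4: 740 + 421 = 1161
Selection 5: 1161 + 421 = 1582
Selection 6: 1582 + 421 = 2003
Selection 7: 2003 + 421 = 2424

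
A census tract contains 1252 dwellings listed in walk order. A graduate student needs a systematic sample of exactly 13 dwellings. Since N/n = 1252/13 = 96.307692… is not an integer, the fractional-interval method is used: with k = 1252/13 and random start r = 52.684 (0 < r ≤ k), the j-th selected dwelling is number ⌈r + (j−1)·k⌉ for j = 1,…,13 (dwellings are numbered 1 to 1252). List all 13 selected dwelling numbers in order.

j=1: r + 0k = 52.684 → ⌈·⌉ = 53
j=2: r + 1k = 148.991692… → ⌈·⌉ = 149
j=3: r + 2k = 245.299384… → ⌈·⌉ = 246
j=4: r + 3k = 341.607076… → ⌈·⌉ = 342
j=5: r + 4k = 437.914769… → ⌈·⌉ = 438
j=6: r + 5k = 534.222461… → ⌈·⌉ = 535
j=7: r + 6k = 630.530153… → ⌈·⌉ = 631
j=8: r + 7k = 726.837846… → ⌈·⌉ = 727
j=9: r + 8k = 823.145538… → ⌈·⌉ = 824
j=10: r + 9k = 919.453230… → ⌈·⌉ = 920
j=11: r + 10k = 1015.760923… → ⌈·⌉ = 1016
j=12: r + 11k = 1112.068615… → ⌈·⌉ = 1113
j=13: r + 12k = 1208.376307… → ⌈·⌉ = 1209

53, 149, 246, 342, 438, 535, 631, 727, 824, 920, 1016, 1113, 1209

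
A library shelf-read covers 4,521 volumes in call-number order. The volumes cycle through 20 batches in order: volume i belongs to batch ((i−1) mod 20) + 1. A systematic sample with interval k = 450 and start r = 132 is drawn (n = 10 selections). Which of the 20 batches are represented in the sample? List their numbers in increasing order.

Consecutive selections differ by k = 450, so their batch numbers differ by 450 mod 20 = 10.
gcd(450, 20) = 10, so the sample visits 20/10 = 2 distinct residues mod 20.
Start 132 is batch 12; the batches hit are 2, 12.

2, 12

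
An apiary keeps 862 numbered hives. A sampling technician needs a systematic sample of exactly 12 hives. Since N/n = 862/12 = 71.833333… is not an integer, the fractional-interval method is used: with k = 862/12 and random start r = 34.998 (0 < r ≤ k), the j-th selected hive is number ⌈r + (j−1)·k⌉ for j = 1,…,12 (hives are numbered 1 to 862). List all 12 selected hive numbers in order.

35, 107, 179, 251, 323, 395, 466, 538, 610, 682, 754, 826

j=1: r + 0k = 34.998 → ⌈·⌉ = 35
j=2: r + 1k = 106.831333… → ⌈·⌉ = 107
j=3: r + 2k = 178.664666… → ⌈·⌉ = 179
j=4: r + 3k = 250.498 → ⌈·⌉ = 251
j=5: r + 4k = 322.331333… → ⌈·⌉ = 323
j=6: r + 5k = 394.164666… → ⌈·⌉ = 395
j=7: r + 6k = 465.998 → ⌈·⌉ = 466
j=8: r + 7k = 537.831333… → ⌈·⌉ = 538
j=9: r + 8k = 609.664666… → ⌈·⌉ = 610
j=10: r + 9k = 681.498 → ⌈·⌉ = 682
j=11: r + 10k = 753.331333… → ⌈·⌉ = 754
j=12: r + 11k = 825.164666… → ⌈·⌉ = 826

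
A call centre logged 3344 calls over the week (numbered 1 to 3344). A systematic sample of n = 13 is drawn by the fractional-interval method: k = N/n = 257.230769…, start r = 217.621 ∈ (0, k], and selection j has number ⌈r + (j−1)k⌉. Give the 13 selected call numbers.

j=1: r + 0k = 217.621 → ⌈·⌉ = 218
j=2: r + 1k = 474.851769… → ⌈·⌉ = 475
j=3: r + 2k = 732.082538… → ⌈·⌉ = 733
j=4: r + 3k = 989.313307… → ⌈·⌉ = 990
j=5: r + 4k = 1246.544076… → ⌈·⌉ = 1247
j=6: r + 5k = 1503.774846… → ⌈·⌉ = 1504
j=7: r + 6k = 1761.005615… → ⌈·⌉ = 1762
j=8: r + 7k = 2018.236384… → ⌈·⌉ = 2019
j=9: r + 8k = 2275.467153… → ⌈·⌉ = 2276
j=10: r + 9k = 2532.697923… → ⌈·⌉ = 2533
j=11: r + 10k = 2789.928692… → ⌈·⌉ = 2790
j=12: r + 11k = 3047.159461… → ⌈·⌉ = 3048
j=13: r + 12k = 3304.390230… → ⌈·⌉ = 3305

218, 475, 733, 990, 1247, 1504, 1762, 2019, 2276, 2533, 2790, 3048, 3305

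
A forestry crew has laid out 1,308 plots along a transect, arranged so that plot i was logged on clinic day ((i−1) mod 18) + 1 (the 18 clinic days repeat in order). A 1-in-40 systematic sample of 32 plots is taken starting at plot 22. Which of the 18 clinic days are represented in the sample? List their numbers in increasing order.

Consecutive selections differ by k = 40, so their clinic day numbers differ by 40 mod 18 = 4.
gcd(40, 18) = 2, so the sample visits 18/2 = 9 distinct residues mod 18.
Start 22 is clinic day 4; the clinic days hit are 2, 4, 6, 8, 10, 12, 14, 16, 18.

2, 4, 6, 8, 10, 12, 14, 16, 18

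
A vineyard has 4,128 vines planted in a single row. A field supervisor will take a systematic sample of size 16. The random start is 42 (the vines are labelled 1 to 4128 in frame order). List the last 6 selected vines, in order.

2622, 2880, 3138, 3396, 3654, 3912

k = N/n = 4128/16 = 258
11th selection = 42 + 10×258 = 2622
12th: 2622 + 258 = 2880
13th: 2880 + 258 = 3138
14th: 3138 + 258 = 3396
15th: 3396 + 258 = 3654
16th: 3654 + 258 = 3912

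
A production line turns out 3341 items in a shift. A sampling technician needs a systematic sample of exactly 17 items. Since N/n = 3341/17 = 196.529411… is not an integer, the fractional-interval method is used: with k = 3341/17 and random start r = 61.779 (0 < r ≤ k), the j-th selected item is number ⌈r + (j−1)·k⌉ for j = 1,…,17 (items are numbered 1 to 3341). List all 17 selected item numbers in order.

62, 259, 455, 652, 848, 1045, 1241, 1438, 1635, 1831, 2028, 2224, 2421, 2617, 2814, 3010, 3207

j=1: r + 0k = 61.779 → ⌈·⌉ = 62
j=2: r + 1k = 258.308411… → ⌈·⌉ = 259
j=3: r + 2k = 454.837823… → ⌈·⌉ = 455
j=4: r + 3k = 651.367235… → ⌈·⌉ = 652
j=5: r + 4k = 847.896647… → ⌈·⌉ = 848
j=6: r + 5k = 1044.426058… → ⌈·⌉ = 1045
j=7: r + 6k = 1240.955470… → ⌈·⌉ = 1241
j=8: r + 7k = 1437.484882… → ⌈·⌉ = 1438
j=9: r + 8k = 1634.014294… → ⌈·⌉ = 1635
j=10: r + 9k = 1830.543705… → ⌈·⌉ = 1831
j=11: r + 10k = 2027.073117… → ⌈·⌉ = 2028
j=12: r + 11k = 2223.602529… → ⌈·⌉ = 2224
j=13: r + 12k = 2420.131941… → ⌈·⌉ = 2421
j=14: r + 13k = 2616.661352… → ⌈·⌉ = 2617
j=15: r + 14k = 2813.190764… → ⌈·⌉ = 2814
j=16: r + 15k = 3009.720176… → ⌈·⌉ = 3010
j=17: r + 16k = 3206.249588… → ⌈·⌉ = 3207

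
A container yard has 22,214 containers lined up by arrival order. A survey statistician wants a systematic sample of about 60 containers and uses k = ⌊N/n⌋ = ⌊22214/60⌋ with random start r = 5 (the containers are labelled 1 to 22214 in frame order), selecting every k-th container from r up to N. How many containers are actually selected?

k = ⌊22214/60⌋ = 370
Achieved size = ⌊(22214 − 5)/370⌋ + 1 = ⌊22209/370⌋ + 1 = 60 + 1 = 61
(last selection: 5 + 60×370 = 22205 ≤ 22214; next would be 22575 > 22214)

61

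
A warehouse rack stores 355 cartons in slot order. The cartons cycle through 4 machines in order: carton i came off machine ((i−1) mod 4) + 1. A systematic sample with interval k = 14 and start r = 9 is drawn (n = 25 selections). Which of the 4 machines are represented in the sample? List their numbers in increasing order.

Consecutive selections differ by k = 14, so their machine numbers differ by 14 mod 4 = 2.
gcd(14, 4) = 2, so the sample visits 4/2 = 2 distinct residues mod 4.
Start 9 is machine 1; the machines hit are 1, 3.

1, 3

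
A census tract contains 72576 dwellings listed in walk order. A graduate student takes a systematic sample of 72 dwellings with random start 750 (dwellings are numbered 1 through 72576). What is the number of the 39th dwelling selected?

39054

k = 72576/72 = 1008
39th selection = r + (39−1)·k = 750 + 38×1008 = 750 + 38304 = 39054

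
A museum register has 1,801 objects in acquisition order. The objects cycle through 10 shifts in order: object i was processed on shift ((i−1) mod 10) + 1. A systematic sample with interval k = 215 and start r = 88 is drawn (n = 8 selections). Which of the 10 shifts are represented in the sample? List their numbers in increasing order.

3, 8

Consecutive selections differ by k = 215, so their shift numbers differ by 215 mod 10 = 5.
gcd(215, 10) = 5, so the sample visits 10/5 = 2 distinct residues mod 10.
Start 88 is shift 8; the shifts hit are 3, 8.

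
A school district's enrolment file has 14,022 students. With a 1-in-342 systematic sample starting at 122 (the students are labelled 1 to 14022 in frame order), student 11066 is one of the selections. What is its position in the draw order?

k = 342
position = (11066 − 122)/342 + 1 = 10944/342 + 1 = 32 + 1 = 33

33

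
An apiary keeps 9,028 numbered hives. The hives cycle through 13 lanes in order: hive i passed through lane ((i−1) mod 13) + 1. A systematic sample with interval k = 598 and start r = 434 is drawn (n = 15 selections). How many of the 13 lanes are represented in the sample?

1

Consecutive selections differ by k = 598, so their lane numbers differ by 598 mod 13 = 0.
gcd(598, 13) = 13, so the sample visits 13/13 = 1 distinct residues mod 13.
Start 434 is lane 5; the lanes hit are 5.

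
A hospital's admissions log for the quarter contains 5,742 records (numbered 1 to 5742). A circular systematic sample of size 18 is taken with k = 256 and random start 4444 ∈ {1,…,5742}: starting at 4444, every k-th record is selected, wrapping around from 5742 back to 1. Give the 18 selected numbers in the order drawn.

4444, 4700, 4956, 5212, 5468, 5724, 238, 494, 750, 1006, 1262, 1518, 1774, 2030, 2286, 2542, 2798, 3054

Selection 1: 4444
Selection 2: 4444 + 256 = 4700
Selection 3: 4700 + 256 = 4956
Selection 4: 4956 + 256 = 5212
Selection 5: 5212 + 256 = 5468
Selection 6: 5468 + 256 = 5724
Selection 7: 5724 + 256 = 5980 → 5980 − 5742 = 238
Selection 8: 238 + 256 = 494
Selection 9: 494 + 256 = 750
Selection 10: 750 + 256 = 1006
Selection 11: 1006 + 256 = 1262
Selection 12: 1262 + 256 = 1518
Selection 13: 1518 + 256 = 1774
Selection 14: 1774 + 256 = 2030
Selection 15: 2030 + 256 = 2286
Selection 16: 2286 + 256 = 2542
Selection 17: 2542 + 256 = 2798
Selection 18: 2798 + 256 = 3054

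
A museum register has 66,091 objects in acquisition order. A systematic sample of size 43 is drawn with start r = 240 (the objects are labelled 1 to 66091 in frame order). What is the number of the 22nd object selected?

k = 66091/43 = 1537
22nd selection = r + (22−1)·k = 240 + 21×1537 = 240 + 32277 = 32517

32517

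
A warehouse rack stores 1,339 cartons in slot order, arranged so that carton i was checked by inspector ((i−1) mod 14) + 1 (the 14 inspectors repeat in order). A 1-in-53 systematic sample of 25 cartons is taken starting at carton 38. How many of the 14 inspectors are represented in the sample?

14

Consecutive selections differ by k = 53, so their inspector numbers differ by 53 mod 14 = 11.
gcd(53, 14) = 1, so the sample visits 14/1 = 14 distinct residues mod 14.
Start 38 is inspector 10; the inspectors hit are 1, 2, 3, 4, 5, 6, 7, 8, 9, 10, 11, 12, 13, 14.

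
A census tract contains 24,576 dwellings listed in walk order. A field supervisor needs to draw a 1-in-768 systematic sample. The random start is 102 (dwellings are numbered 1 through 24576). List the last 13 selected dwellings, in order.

14694, 15462, 16230, 16998, 17766, 18534, 19302, 20070, 20838, 21606, 22374, 23142, 23910

20th selection = 102 + 19×768 = 14694
21st: 14694 + 768 = 15462
22nd: 15462 + 768 = 16230
23rd: 16230 + 768 = 16998
24th: 16998 + 768 = 17766
25th: 17766 + 768 = 18534
26th: 18534 + 768 = 19302
27th: 19302 + 768 = 20070
28th: 20070 + 768 = 20838
29th: 20838 + 768 = 21606
30th: 21606 + 768 = 22374
31st: 22374 + 768 = 23142
32nd: 23142 + 768 = 23910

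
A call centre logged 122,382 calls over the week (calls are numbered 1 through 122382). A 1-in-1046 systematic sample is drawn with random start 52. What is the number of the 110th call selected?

114066

k = 1046
110th selection = r + (110−1)·k = 52 + 109×1046 = 52 + 114014 = 114066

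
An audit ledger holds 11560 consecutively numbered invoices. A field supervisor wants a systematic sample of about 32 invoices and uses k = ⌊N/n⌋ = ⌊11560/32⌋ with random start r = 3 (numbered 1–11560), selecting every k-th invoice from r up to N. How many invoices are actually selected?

k = ⌊11560/32⌋ = 361
Achieved size = ⌊(11560 − 3)/361⌋ + 1 = ⌊11557/361⌋ + 1 = 32 + 1 = 33
(last selection: 3 + 32×361 = 11555 ≤ 11560; next would be 11916 > 11560)

33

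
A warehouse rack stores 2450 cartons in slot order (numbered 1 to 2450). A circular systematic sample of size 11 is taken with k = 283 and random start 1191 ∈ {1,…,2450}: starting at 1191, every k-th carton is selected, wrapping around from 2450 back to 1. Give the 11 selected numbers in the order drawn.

1191, 1474, 1757, 2040, 2323, 156, 439, 722, 1005, 1288, 1571

Selection 1: 1191
Selection 2: 1191 + 283 = 1474
Selection 3: 1474 + 283 = 1757
Selection 4: 1757 + 283 = 2040
Selection 5: 2040 + 283 = 2323
Selection 6: 2323 + 283 = 2606 → 2606 − 2450 = 156
Selection 7: 156 + 283 = 439
Selection 8: 439 + 283 = 722
Selection 9: 722 + 283 = 1005
Selection 10: 1005 + 283 = 1288
Selection 11: 1288 + 283 = 1571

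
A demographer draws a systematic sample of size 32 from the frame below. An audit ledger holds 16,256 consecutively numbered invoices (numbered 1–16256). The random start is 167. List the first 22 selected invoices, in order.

k = N/n = 16256/32 = 508
invoice 1: 167
invoice 2: 167 + 508 = 675
invoice 3: 675 + 508 = 1183
invoice 4: 1183 + 508 = 1691
invoice 5: 1691 + 508 = 2199
invoice 6: 2199 + 508 = 2707
invoice 7: 2707 + 508 = 3215
invoice 8: 3215 + 508 = 3723
invoice 9: 3723 + 508 = 4231
invoice 10: 4231 + 508 = 4739
invoice 11: 4739 + 508 = 5247
invoice 12: 5247 + 508 = 5755
invoice 13: 5755 + 508 = 6263
invoice 14: 6263 + 508 = 6771
invoice 15: 6771 + 508 = 7279
invoice 16: 7279 + 508 = 7787
invoice 17: 7787 + 508 = 8295
invoice 18: 8295 + 508 = 8803
invoice 19: 8803 + 508 = 9311
invoice 20: 9311 + 508 = 9819
invoice 21: 9819 + 508 = 10327
invoice 22: 10327 + 508 = 10835

167, 675, 1183, 1691, 2199, 2707, 3215, 3723, 4231, 4739, 5247, 5755, 6263, 6771, 7279, 7787, 8295, 8803, 9311, 9819, 10327, 10835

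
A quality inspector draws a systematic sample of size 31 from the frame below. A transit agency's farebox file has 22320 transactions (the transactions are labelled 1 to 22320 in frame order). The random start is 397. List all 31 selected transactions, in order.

k = N/n = 22320/31 = 720
transaction 1: 397
transaction 2: 397 + 720 = 1117
transaction 3: 1117 + 720 = 1837
transaction 4: 1837 + 720 = 2557
transaction 5: 2557 + 720 = 3277
transaction 6: 3277 + 720 = 3997
transaction 7: 3997 + 720 = 4717
transaction 8: 4717 + 720 = 5437
transaction 9: 5437 + 720 = 6157
transaction 10: 6157 + 720 = 6877
transaction 11: 6877 + 720 = 7597
transaction 12: 7597 + 720 = 8317
transaction 13: 8317 + 720 = 9037
transaction 14: 9037 + 720 = 9757
transaction 15: 9757 + 720 = 10477
transaction 16: 10477 + 720 = 11197
transaction 17: 11197 + 720 = 11917
transaction 18: 11917 + 720 = 12637
transaction 19: 12637 + 720 = 13357
transaction 20: 13357 + 720 = 14077
transaction 21: 14077 + 720 = 14797
transaction 22: 14797 + 720 = 15517
transaction 23: 15517 + 720 = 16237
transaction 24: 16237 + 720 = 16957
transaction 25: 16957 + 720 = 17677
transaction 26: 17677 + 720 = 18397
transaction 27: 18397 + 720 = 19117
transaction 28: 19117 + 720 = 19837
transaction 29: 19837 + 720 = 20557
transaction 30: 20557 + 720 = 21277
transaction 31: 21277 + 720 = 21997

397, 1117, 1837, 2557, 3277, 3997, 4717, 5437, 6157, 6877, 7597, 8317, 9037, 9757, 10477, 11197, 11917, 12637, 13357, 14077, 14797, 15517, 16237, 16957, 17677, 18397, 19117, 19837, 20557, 21277, 21997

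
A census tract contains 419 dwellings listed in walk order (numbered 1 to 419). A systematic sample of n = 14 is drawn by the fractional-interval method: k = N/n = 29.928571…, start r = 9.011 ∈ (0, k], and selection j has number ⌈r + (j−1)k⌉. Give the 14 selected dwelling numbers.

j=1: r + 0k = 9.011 → ⌈·⌉ = 10
j=2: r + 1k = 38.939571… → ⌈·⌉ = 39
j=3: r + 2k = 68.868142… → ⌈·⌉ = 69
j=4: r + 3k = 98.796714… → ⌈·⌉ = 99
j=5: r + 4k = 128.725285… → ⌈·⌉ = 129
j=6: r + 5k = 158.653857… → ⌈·⌉ = 159
j=7: r + 6k = 188.582428… → ⌈·⌉ = 189
j=8: r + 7k = 218.511 → ⌈·⌉ = 219
j=9: r + 8k = 248.439571… → ⌈·⌉ = 249
j=10: r + 9k = 278.368142… → ⌈·⌉ = 279
j=11: r + 10k = 308.296714… → ⌈·⌉ = 309
j=12: r + 11k = 338.225285… → ⌈·⌉ = 339
j=13: r + 12k = 368.153857… → ⌈·⌉ = 369
j=14: r + 13k = 398.082428… → ⌈·⌉ = 399

10, 39, 69, 99, 129, 159, 189, 219, 249, 279, 309, 339, 369, 399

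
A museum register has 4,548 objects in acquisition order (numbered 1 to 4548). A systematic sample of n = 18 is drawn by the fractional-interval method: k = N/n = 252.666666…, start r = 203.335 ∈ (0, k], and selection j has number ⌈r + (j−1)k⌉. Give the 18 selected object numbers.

204, 457, 709, 962, 1215, 1467, 1720, 1973, 2225, 2478, 2731, 2983, 3236, 3489, 3741, 3994, 4247, 4499

j=1: r + 0k = 203.335 → ⌈·⌉ = 204
j=2: r + 1k = 456.001666… → ⌈·⌉ = 457
j=3: r + 2k = 708.668333… → ⌈·⌉ = 709
j=4: r + 3k = 961.335 → ⌈·⌉ = 962
j=5: r + 4k = 1214.001666… → ⌈·⌉ = 1215
j=6: r + 5k = 1466.668333… → ⌈·⌉ = 1467
j=7: r + 6k = 1719.335 → ⌈·⌉ = 1720
j=8: r + 7k = 1972.001666… → ⌈·⌉ = 1973
j=9: r + 8k = 2224.668333… → ⌈·⌉ = 2225
j=10: r + 9k = 2477.335 → ⌈·⌉ = 2478
j=11: r + 10k = 2730.001666… → ⌈·⌉ = 2731
j=12: r + 11k = 2982.668333… → ⌈·⌉ = 2983
j=13: r + 12k = 3235.335 → ⌈·⌉ = 3236
j=14: r + 13k = 3488.001666… → ⌈·⌉ = 3489
j=15: r + 14k = 3740.668333… → ⌈·⌉ = 3741
j=16: r + 15k = 3993.335 → ⌈·⌉ = 3994
j=17: r + 16k = 4246.001666… → ⌈·⌉ = 4247
j=18: r + 17k = 4498.668333… → ⌈·⌉ = 4499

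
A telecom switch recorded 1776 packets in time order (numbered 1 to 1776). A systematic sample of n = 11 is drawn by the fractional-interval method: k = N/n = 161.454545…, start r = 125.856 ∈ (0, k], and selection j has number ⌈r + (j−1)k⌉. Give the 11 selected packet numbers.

126, 288, 449, 611, 772, 934, 1095, 1257, 1418, 1579, 1741

j=1: r + 0k = 125.856 → ⌈·⌉ = 126
j=2: r + 1k = 287.310545… → ⌈·⌉ = 288
j=3: r + 2k = 448.765090… → ⌈·⌉ = 449
j=4: r + 3k = 610.219636… → ⌈·⌉ = 611
j=5: r + 4k = 771.674181… → ⌈·⌉ = 772
j=6: r + 5k = 933.128727… → ⌈·⌉ = 934
j=7: r + 6k = 1094.583272… → ⌈·⌉ = 1095
j=8: r + 7k = 1256.037818… → ⌈·⌉ = 1257
j=9: r + 8k = 1417.492363… → ⌈·⌉ = 1418
j=10: r + 9k = 1578.946909… → ⌈·⌉ = 1579
j=11: r + 10k = 1740.401454… → ⌈·⌉ = 1741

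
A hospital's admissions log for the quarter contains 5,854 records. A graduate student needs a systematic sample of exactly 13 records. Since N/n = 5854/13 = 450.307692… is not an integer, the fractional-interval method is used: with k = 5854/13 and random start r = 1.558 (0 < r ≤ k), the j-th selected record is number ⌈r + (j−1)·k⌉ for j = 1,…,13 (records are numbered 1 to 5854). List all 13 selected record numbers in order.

2, 452, 903, 1353, 1803, 2254, 2704, 3154, 3605, 4055, 4505, 4955, 5406

j=1: r + 0k = 1.558 → ⌈·⌉ = 2
j=2: r + 1k = 451.865692… → ⌈·⌉ = 452
j=3: r + 2k = 902.173384… → ⌈·⌉ = 903
j=4: r + 3k = 1352.481076… → ⌈·⌉ = 1353
j=5: r + 4k = 1802.788769… → ⌈·⌉ = 1803
j=6: r + 5k = 2253.096461… → ⌈·⌉ = 2254
j=7: r + 6k = 2703.404153… → ⌈·⌉ = 2704
j=8: r + 7k = 3153.711846… → ⌈·⌉ = 3154
j=9: r + 8k = 3604.019538… → ⌈·⌉ = 3605
j=10: r + 9k = 4054.327230… → ⌈·⌉ = 4055
j=11: r + 10k = 4504.634923… → ⌈·⌉ = 4505
j=12: r + 11k = 4954.942615… → ⌈·⌉ = 4955
j=13: r + 12k = 5405.250307… → ⌈·⌉ = 5406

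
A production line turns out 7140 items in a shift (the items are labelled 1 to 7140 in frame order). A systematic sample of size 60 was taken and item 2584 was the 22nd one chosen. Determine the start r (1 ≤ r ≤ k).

k = 7140/60 = 119
r = 2584 − (22−1)×119 = 2584 − 2499 = 85

85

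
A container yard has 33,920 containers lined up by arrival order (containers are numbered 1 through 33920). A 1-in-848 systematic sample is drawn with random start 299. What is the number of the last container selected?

33371

k = 848
40th selection = r + (40−1)·k = 299 + 39×848 = 299 + 33072 = 33371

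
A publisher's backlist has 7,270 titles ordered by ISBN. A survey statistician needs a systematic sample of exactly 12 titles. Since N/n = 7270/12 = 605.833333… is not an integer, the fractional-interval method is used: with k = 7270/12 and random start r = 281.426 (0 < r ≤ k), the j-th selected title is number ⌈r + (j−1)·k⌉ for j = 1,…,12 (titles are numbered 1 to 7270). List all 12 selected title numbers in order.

282, 888, 1494, 2099, 2705, 3311, 3917, 4523, 5129, 5734, 6340, 6946

j=1: r + 0k = 281.426 → ⌈·⌉ = 282
j=2: r + 1k = 887.259333… → ⌈·⌉ = 888
j=3: r + 2k = 1493.092666… → ⌈·⌉ = 1494
j=4: r + 3k = 2098.926 → ⌈·⌉ = 2099
j=5: r + 4k = 2704.759333… → ⌈·⌉ = 2705
j=6: r + 5k = 3310.592666… → ⌈·⌉ = 3311
j=7: r + 6k = 3916.426 → ⌈·⌉ = 3917
j=8: r + 7k = 4522.259333… → ⌈·⌉ = 4523
j=9: r + 8k = 5128.092666… → ⌈·⌉ = 5129
j=10: r + 9k = 5733.926 → ⌈·⌉ = 5734
j=11: r + 10k = 6339.759333… → ⌈·⌉ = 6340
j=12: r + 11k = 6945.592666… → ⌈·⌉ = 6946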